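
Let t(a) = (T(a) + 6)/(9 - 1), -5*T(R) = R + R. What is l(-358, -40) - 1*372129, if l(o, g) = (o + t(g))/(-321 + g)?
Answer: -537352855/1444 ≈ -3.7213e+5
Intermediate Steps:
T(R) = -2*R/5 (T(R) = -(R + R)/5 = -2*R/5)
t(a) = ¾ - a/20 (t(a) = (-2*a/5 + 6)/(9 - 1) = (6 - 2*a/5)/8 = (6 - 2*a/5)*(⅛) = ¾ - a/20)
l(o, g) = (¾ + o - g/20)/(-321 + g) (l(o, g) = (o + (¾ - g/20))/(-321 + g) = (¾ + o - g/20)/(-321 + g))
l(-358, -40) - 1*372129 = (15 - 1*(-40) + 20*(-358))/(20*(-321 - 40)) - 1*372129 = (1/20)*(15 + 40 - 7160)/(-361) - 372129 = (1/20)*(-1/361)*(-7105) - 372129 = 1421/1444 - 372129 = -537352855/1444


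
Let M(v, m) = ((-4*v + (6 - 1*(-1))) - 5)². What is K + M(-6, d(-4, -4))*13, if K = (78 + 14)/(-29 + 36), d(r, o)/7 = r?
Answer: 61608/7 ≈ 8801.1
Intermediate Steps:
d(r, o) = 7*r
M(v, m) = (2 - 4*v)² (M(v, m) = ((-4*v + (6 + 1)) - 5)² = ((-4*v + 7) - 5)² = ((7 - 4*v) - 5)² = (2 - 4*v)²)
K = 92/7 ≈ 13.143
K + M(-6, d(-4, -4))*13 = 92/7 + (4*(-1 + 2*(-6))²)*13 = 92/7 + (4*(-1 - 12)²)*13 = 92/7 + (4*(-13)²)*13 = 92/7 + (4*169)*13 = 92/7 + 676*13 = 92/7 + 8788 = 61608/7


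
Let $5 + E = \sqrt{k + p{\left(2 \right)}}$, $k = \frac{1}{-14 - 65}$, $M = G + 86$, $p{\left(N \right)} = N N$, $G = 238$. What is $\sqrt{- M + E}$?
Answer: $\frac{\sqrt{-2053289 + 237 \sqrt{2765}}}{79} \approx 18.083 i$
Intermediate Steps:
$p{\left(N \right)} = N^{2}$
$M = 324$ ($M = 238 + 86 = 324$)
$k = - \frac{1}{79}$ ($k = \frac{1}{-79} = - \frac{1}{79} \approx -0.012658$)
$E = -5 + \frac{3 \sqrt{2765}}{79}$ ($E = -5 + \sqrt{- \frac{1}{79} + 2^{2}} = -5 + \sqrt{- \frac{1}{79} + 4} = -5 + \sqrt{\frac{315}{79}} = -5 + \frac{3 \sqrt{2765}}{79} \approx -3.0032$)
$\sqrt{- M + E} = \sqrt{\left(-1\right) 324 - \left(5 - \frac{3 \sqrt{2765}}{79}\right)} = \sqrt{-324 - \left(5 - \frac{3 \sqrt{2765}}{79}\right)} = \sqrt{-329 + \frac{3 \sqrt{2765}}{79}}$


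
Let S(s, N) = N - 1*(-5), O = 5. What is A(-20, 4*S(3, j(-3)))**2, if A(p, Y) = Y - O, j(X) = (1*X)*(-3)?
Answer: 2601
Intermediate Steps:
j(X) = -3*X (j(X) = X*(-3) = -3*X)
S(s, N) = 5 + N (S(s, N) = N + 5 = 5 + N)
A(p, Y) = -5 + Y (A(p, Y) = Y - 1*5 = Y - 5 = -5 + Y)
A(-20, 4*S(3, j(-3)))**2 = (-5 + 4*(5 - 3*(-3)))**2 = (-5 + 4*(5 + 9))**2 = (-5 + 4*14)**2 = (-5 + 56)**2 = 51**2 = 2601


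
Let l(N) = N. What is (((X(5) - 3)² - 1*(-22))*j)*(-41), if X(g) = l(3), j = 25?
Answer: -22550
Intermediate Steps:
X(g) = 3
(((X(5) - 3)² - 1*(-22))*j)*(-41) = (((3 - 3)² - 1*(-22))*25)*(-41) = ((0² + 22)*25)*(-41) = ((0 + 22)*25)*(-41) = (22*25)*(-41) = 550*(-41) = -22550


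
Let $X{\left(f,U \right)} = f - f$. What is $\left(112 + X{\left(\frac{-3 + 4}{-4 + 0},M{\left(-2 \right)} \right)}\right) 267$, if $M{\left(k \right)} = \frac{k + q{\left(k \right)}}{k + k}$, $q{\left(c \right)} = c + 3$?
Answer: $29904$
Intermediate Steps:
$q{\left(c \right)} = 3 + c$
$M{\left(k \right)} = \frac{3 + 2 k}{2 k}$ ($M{\left(k \right)} = \frac{k + \left(3 + k\right)}{k + k} = \frac{3 + 2 k}{2 k}$)
$X{\left(f,U \right)} = 0$
$\left(112 + X{\left(\frac{-3 + 4}{-4 + 0},M{\left(-2 \right)} \right)}\right) 267 = \left(112 + 0\right) 267 = 112 \cdot 267 = 29904$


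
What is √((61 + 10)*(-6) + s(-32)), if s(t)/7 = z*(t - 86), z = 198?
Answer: I*√163974 ≈ 404.94*I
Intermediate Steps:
s(t) = -119196 + 1386*t (s(t) = 7*(198*(t - 86)) = 7*(198*(-86 + t)) = 7*(-17028 + 198*t) = -119196 + 1386*t)
√((61 + 10)*(-6) + s(-32)) = √((61 + 10)*(-6) + (-119196 + 1386*(-32))) = √(71*(-6) + (-119196 - 44352)) = √(-426 - 163548) = √(-163974) = I*√163974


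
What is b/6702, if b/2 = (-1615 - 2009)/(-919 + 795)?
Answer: 302/34627 ≈ 0.0087215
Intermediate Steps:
b = 1812/31 (b = 2*((-1615 - 2009)/(-919 + 795)) = 2*(-3624/(-124)) = 2*(-3624*(-1/124)) = 2*(906/31) = 1812/31 ≈ 58.452)
b/6702 = (1812/31)/6702 = (1812/31)*(1/6702) = 302/34627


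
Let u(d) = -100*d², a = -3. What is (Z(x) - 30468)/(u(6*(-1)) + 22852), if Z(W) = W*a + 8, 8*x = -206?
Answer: -121531/77008 ≈ -1.5782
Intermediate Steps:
x = -103/4 (x = (⅛)*(-206) = -103/4 ≈ -25.750)
Z(W) = 8 - 3*W (Z(W) = W*(-3) + 8 = -3*W + 8 = 8 - 3*W)
(Z(x) - 30468)/(u(6*(-1)) + 22852) = ((8 - 3*(-103/4)) - 30468)/(-100*(6*(-1))² + 22852) = ((8 + 309/4) - 30468)/(-100*(-6)² + 22852) = (341/4 - 30468)/(-100*36 + 22852) = -121531/(4*(-3600 + 22852)) = -121531/4/19252 = -121531/4*1/19252 = -121531/77008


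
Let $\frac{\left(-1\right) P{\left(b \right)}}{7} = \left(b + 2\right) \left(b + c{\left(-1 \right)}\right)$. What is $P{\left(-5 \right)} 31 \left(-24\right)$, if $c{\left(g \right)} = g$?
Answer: $93744$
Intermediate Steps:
$P{\left(b \right)} = - 7 \left(-1 + b\right) \left(2 + b\right)$ ($P{\left(b \right)} = - 7 \left(b + 2\right) \left(b - 1\right) = - 7 \left(2 + b\right) \left(-1 + b\right) = - 7 \left(-1 + b\right) \left(2 + b\right)$)
$P{\left(-5 \right)} 31 \left(-24\right) = \left(14 - -35 - 7 \left(-5\right)^{2}\right) 31 \left(-24\right) = \left(14 + 35 - 175\right) 31 \left(-24\right) = \left(-126\right) 31 \left(-24\right) = \left(-3906\right) \left(-24\right) = 93744$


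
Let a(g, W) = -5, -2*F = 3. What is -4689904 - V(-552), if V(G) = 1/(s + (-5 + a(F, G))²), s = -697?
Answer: -2799872687/597 ≈ -4.6899e+6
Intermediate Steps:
F = -3/2 (F = -½*3 = -3/2 ≈ -1.5000)
V(G) = -1/597 (V(G) = 1/(-697 + (-5 - 5)²) = 1/(-697 + (-10)²) = 1/(-697 + 100) = 1/(-597) = -1/597)
-4689904 - V(-552) = -4689904 - 1*(-1/597) = -4689904 + 1/597 = -2799872687/597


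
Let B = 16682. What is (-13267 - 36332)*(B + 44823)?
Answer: -3050586495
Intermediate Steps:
(-13267 - 36332)*(B + 44823) = (-13267 - 36332)*(16682 + 44823) = -49599*61505 = -3050586495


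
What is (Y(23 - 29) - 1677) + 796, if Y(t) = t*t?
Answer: -845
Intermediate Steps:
Y(t) = t²
(Y(23 - 29) - 1677) + 796 = ((23 - 29)² - 1677) + 796 = ((-6)² - 1677) + 796 = (36 - 1677) + 796 = -1641 + 796 = -845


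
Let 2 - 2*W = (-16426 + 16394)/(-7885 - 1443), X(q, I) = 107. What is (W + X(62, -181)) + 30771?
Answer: 18002456/583 ≈ 30879.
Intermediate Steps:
W = 582/583 (W = 1 - (-16426 + 16394)/(2*(-7885 - 1443)) = 1 - (-16)/(-9328) = 1 - (-16)*(-1)/9328 = 1 - 1/2*2/583 = 1 - 1/583 = 582/583 ≈ 0.99828)
(W + X(62, -181)) + 30771 = (582/583 + 107) + 30771 = 62963/583 + 30771 = 18002456/583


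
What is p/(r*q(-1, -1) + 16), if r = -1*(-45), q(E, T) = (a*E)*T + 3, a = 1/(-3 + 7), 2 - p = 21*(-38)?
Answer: 3200/649 ≈ 4.9307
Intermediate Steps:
p = 800 (p = 2 - 21*(-38) = 2 - 1*(-798) = 2 + 798 = 800)
a = 1/4 ≈ 0.25000
q(E, T) = 3 + E*T/4 (q(E, T) = (E/4)*T + 3 = E*T/4 + 3 = 3 + E*T/4)
r = 45
p/(r*q(-1, -1) + 16) = 800/(45*(3 + (1/4)*(-1)*(-1)) + 16) = 800/(45*(3 + 1/4) + 16) = 800/(45*(13/4) + 16) = 800/(585/4 + 16) = 800/(649/4) = 800*(4/649) = 3200/649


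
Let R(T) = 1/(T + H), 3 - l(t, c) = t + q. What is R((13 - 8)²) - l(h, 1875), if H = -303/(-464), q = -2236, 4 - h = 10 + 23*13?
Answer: -30280768/11903 ≈ -2544.0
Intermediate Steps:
h = -305 (h = 4 - (10 + 23*13) = 4 - (10 + 299) = 4 - 1*309 = 4 - 309 = -305)
l(t, c) = 2239 - t (l(t, c) = 3 - (t - 2236) = 3 - (-2236 + t) = 3 + (2236 - t) = 2239 - t)
H = 303/464 (H = -303*(-1/464) = 303/464 ≈ 0.65302)
R(T) = 1/(303/464 + T) (R(T) = 1/(T + 303/464) = 1/(303/464 + T))
R((13 - 8)²) - l(h, 1875) = 464/(303 + 464*(13 - 8)²) - (2239 - 1*(-305)) = 464/(303 + 464*5²) - (2239 + 305) = 464/(303 + 464*25) - 1*2544 = 464/(303 + 11600) - 2544 = 464/11903 - 2544 = -30280768/11903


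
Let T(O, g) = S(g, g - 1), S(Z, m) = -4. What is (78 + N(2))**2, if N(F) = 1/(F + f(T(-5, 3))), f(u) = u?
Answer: 24025/4 ≈ 6006.3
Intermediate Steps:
T(O, g) = -4
N(F) = 1/(-4 + F) (N(F) = 1/(F - 4) = 1/(-4 + F))
(78 + N(2))**2 = (78 + 1/(-4 + 2))**2 = (78 + 1/(-2))**2 = (78 - 1/2)**2 = (155/2)**2 = 24025/4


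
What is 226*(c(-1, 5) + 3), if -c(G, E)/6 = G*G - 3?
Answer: 3390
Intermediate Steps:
c(G, E) = 18 - 6*G² (c(G, E) = -6*(G*G - 3) = -6*(G² - 3) = -6*(-3 + G²) = 18 - 6*G²)
226*(c(-1, 5) + 3) = 226*((18 - 6*(-1)²) + 3) = 226*((18 - 6*1) + 3) = 226*((18 - 6) + 3) = 226*(12 + 3) = 226*15 = 3390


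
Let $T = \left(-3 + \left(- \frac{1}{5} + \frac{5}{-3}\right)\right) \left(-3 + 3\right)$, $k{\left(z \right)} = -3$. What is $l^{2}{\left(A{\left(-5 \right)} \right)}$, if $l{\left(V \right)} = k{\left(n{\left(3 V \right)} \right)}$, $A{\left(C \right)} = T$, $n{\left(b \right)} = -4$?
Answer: $9$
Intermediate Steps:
$T = 0$ ($T = \left(-3 + \left(\left(-1\right) \frac{1}{5} + 5 \left(- \frac{1}{3}\right)\right)\right) 0 = \left(-3 - \frac{28}{15}\right) 0 = \left(- \frac{73}{15}\right) 0 = 0$)
$A{\left(C \right)} = 0$
$l{\left(V \right)} = -3$
$l^{2}{\left(A{\left(-5 \right)} \right)} = \left(-3\right)^{2} = 9$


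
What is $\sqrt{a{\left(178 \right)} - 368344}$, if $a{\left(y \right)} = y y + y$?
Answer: $i \sqrt{336482} \approx 580.07 i$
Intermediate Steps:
$a{\left(y \right)} = y + y^{2}$ ($a{\left(y \right)} = y^{2} + y = y + y^{2}$)
$\sqrt{a{\left(178 \right)} - 368344} = \sqrt{178 \left(1 + 178\right) - 368344} = \sqrt{178 \cdot 179 - 368344} = \sqrt{31862 - 368344} = \sqrt{-336482} = i \sqrt{336482}$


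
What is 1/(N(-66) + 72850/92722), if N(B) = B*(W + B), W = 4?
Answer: 46361/189745637 ≈ 0.00024433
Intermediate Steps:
N(B) = B*(4 + B)
1/(N(-66) + 72850/92722) = 1/(-66*(4 - 66) + 72850/92722) = 1/(-66*(-62) + 72850*(1/92722)) = 1/(4092 + 36425/46361) = 1/(189745637/46361) = 46361/189745637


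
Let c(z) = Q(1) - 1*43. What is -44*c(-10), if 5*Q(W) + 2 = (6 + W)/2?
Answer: 9394/5 ≈ 1878.8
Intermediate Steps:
Q(W) = ⅕ + W/10 (Q(W) = -⅖ + ((6 + W)/2)/5 = -⅖ + ((6 + W)*(½))/5 = -⅖ + (3 + W/2)/5 = -⅖ + (⅗ + W/10) = ⅕ + W/10)
c(z) = -427/10 (c(z) = (⅕ + (⅒)*1) - 1*43 = (⅕ + ⅒) - 43 = 3/10 - 43 = -427/10)
-44*c(-10) = -44*(-427/10) = 9394/5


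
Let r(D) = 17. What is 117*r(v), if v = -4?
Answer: 1989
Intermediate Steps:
117*r(v) = 117*17 = 1989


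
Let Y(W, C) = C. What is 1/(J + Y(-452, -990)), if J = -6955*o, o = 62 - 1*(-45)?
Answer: -1/745175 ≈ -1.3420e-6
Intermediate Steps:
o = 107 (o = 62 + 45 = 107)
J = -744185 (J = -6955*107 = -744185)
1/(J + Y(-452, -990)) = 1/(-744185 - 990) = 1/(-745175) = -1/745175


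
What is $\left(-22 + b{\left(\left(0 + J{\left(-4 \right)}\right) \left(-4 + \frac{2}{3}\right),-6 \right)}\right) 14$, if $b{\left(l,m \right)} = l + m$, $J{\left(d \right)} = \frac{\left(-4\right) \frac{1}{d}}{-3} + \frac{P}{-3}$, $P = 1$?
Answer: $- \frac{3248}{9} \approx -360.89$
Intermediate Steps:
$J{\left(d \right)} = - \frac{1}{3} + \frac{4}{3 d}$ ($J{\left(d \right)} = \frac{\left(-4\right) \frac{1}{d}}{-3} + 1 \frac{1}{-3} = - \frac{4}{d} \left(- \frac{1}{3}\right) + 1 \left(- \frac{1}{3}\right) = \frac{4}{3 d} - \frac{1}{3} = - \frac{1}{3} + \frac{4}{3 d}$)
$\left(-22 + b{\left(\left(0 + J{\left(-4 \right)}\right) \left(-4 + \frac{2}{3}\right),-6 \right)}\right) 14 = \left(-22 - \left(6 - \left(0 + \frac{4 - -4}{3 \left(-4\right)}\right) \left(-4 + \frac{2}{3}\right)\right)\right) 14 = \left(-22 - \left(6 - \left(0 + \frac{1}{3} \left(- \frac{1}{4}\right) \left(4 + 4\right)\right) \left(-4 + 2 \cdot \frac{1}{3}\right)\right)\right) 14 = \left(-22 - \left(6 - \left(0 + \frac{1}{3} \left(- \frac{1}{4}\right) 8\right) \left(-4 + \frac{2}{3}\right)\right)\right) 14 = \left(-22 - \left(6 - \left(0 - \frac{2}{3}\right) \left(- \frac{10}{3}\right)\right)\right) 14 = \left(-22 - \frac{34}{9}\right) 14 = \left(- \frac{232}{9}\right) 14 = - \frac{3248}{9}$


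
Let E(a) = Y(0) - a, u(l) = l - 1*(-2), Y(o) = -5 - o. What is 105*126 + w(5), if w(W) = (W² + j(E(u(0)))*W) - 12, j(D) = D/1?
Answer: 13208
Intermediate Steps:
u(l) = 2 + l (u(l) = l + 2 = 2 + l)
E(a) = -5 - a (E(a) = (-5 - 1*0) - a = (-5 + 0) - a = -5 - a)
j(D) = D (j(D) = D*1 = D)
w(W) = -12 + W² - 7*W (w(W) = (W² + (-5 - (2 + 0))*W) - 12 = (W² + (-5 - 1*2)*W) - 12 = (W² + (-5 - 2)*W) - 12 = (W² - 7*W) - 12 = -12 + W² - 7*W)
105*126 + w(5) = 105*126 + (-12 + 5² - 7*5) = 13230 + (-12 + 25 - 35) = 13230 - 22 = 13208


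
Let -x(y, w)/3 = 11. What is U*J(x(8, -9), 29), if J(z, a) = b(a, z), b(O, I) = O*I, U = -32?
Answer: 30624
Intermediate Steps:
x(y, w) = -33 (x(y, w) = -3*11 = -33)
b(O, I) = I*O
J(z, a) = a*z (J(z, a) = z*a = a*z)
U*J(x(8, -9), 29) = -928*(-33) = -32*(-957) = 30624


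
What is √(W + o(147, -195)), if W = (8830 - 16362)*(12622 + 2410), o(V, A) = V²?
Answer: I*√113199415 ≈ 10640.0*I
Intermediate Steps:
W = -113221024 (W = -7532*15032 = -113221024)
√(W + o(147, -195)) = √(-113221024 + 147²) = √(-113221024 + 21609) = √(-113199415) = I*√113199415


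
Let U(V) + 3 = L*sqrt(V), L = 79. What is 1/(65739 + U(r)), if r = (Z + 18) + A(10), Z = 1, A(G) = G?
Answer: 65736/4321040707 - 79*sqrt(29)/4321040707 ≈ 1.5115e-5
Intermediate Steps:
r = 29 (r = (1 + 18) + 10 = 19 + 10 = 29)
U(V) = -3 + 79*sqrt(V)
1/(65739 + U(r)) = 1/(65739 + (-3 + 79*sqrt(29))) = 1/(65736 + 79*sqrt(29))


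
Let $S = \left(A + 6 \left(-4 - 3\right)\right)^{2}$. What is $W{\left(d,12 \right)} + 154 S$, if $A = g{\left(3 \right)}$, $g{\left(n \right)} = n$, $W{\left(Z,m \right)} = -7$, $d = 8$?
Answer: $234227$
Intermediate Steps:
$A = 3$
$S = 1521$ ($S = \left(3 + 6 \left(-4 - 3\right)\right)^{2} = \left(3 + 6 \left(-7\right)\right)^{2} = \left(3 - 42\right)^{2} = \left(-39\right)^{2} = 1521$)
$W{\left(d,12 \right)} + 154 S = -7 + 154 \cdot 1521 = -7 + 234234 = 234227$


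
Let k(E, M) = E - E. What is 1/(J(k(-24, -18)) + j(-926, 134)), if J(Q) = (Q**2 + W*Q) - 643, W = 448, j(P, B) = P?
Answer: -1/1569 ≈ -0.00063735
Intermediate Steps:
k(E, M) = 0
J(Q) = -643 + Q**2 + 448*Q (J(Q) = (Q**2 + 448*Q) - 643 = -643 + Q**2 + 448*Q)
1/(J(k(-24, -18)) + j(-926, 134)) = 1/((-643 + 0**2 + 448*0) - 926) = 1/((-643 + 0 + 0) - 926) = 1/(-643 - 926) = 1/(-1569) = -1/1569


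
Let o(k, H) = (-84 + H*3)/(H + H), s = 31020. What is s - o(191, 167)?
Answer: 10360263/334 ≈ 31019.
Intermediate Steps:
o(k, H) = (-84 + 3*H)/(2*H) (o(k, H) = (-84 + 3*H)/((2*H)) = (-84 + 3*H)*(1/(2*H)) = (-84 + 3*H)/(2*H))
s - o(191, 167) = 31020 - (3/2 - 42/167) = 31020 - 1*417/334 = 31020 - 417/334 = 10360263/334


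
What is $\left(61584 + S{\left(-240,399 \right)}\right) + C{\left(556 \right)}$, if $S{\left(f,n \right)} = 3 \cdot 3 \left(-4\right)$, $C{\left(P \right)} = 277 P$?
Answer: $215560$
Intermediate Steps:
$S{\left(f,n \right)} = -36$ ($S{\left(f,n \right)} = 9 \left(-4\right) = -36$)
$\left(61584 + S{\left(-240,399 \right)}\right) + C{\left(556 \right)} = \left(61584 - 36\right) + 277 \cdot 556 = 61548 + 154012 = 215560$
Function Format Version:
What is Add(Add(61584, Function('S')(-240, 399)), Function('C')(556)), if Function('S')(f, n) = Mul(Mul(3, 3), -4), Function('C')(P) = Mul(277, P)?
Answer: 215560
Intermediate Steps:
Function('S')(f, n) = -36 (Function('S')(f, n) = Mul(9, -4) = -36)
Add(Add(61584, Function('S')(-240, 399)), Function('C')(556)) = Add(Add(61584, -36), Mul(277, 556)) = Add(61548, 154012) = 215560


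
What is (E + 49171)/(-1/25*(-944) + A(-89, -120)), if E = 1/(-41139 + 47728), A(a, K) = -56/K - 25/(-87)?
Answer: 88084161375/68993419 ≈ 1276.7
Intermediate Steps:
A(a, K) = 25/87 - 56/K (A(a, K) = -56/K - 25*(-1/87) = -56/K + 25/87 = 25/87 - 56/K)
E = 1/6589 ≈ 0.00015177
(E + 49171)/(-1/25*(-944) + A(-89, -120)) = (1/6589 + 49171)/(-1/25*(-944) + (25/87 - 56/(-120))) = 323987720/(6589*(-1*1/25*(-944) + (25/87 - 56*(-1/120)))) = 323987720/(6589*(-1/25*(-944) + (25/87 + 7/15))) = 323987720/(6589*(944/25 + 328/435)) = 323987720/(6589*(83768/2175)) = (323987720/6589)*(2175/83768) = 88084161375/68993419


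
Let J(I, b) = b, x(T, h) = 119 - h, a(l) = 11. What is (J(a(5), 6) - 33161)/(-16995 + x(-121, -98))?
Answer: 33155/16778 ≈ 1.9761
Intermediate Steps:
(J(a(5), 6) - 33161)/(-16995 + x(-121, -98)) = (6 - 33161)/(-16995 + (119 - 1*(-98))) = -33155/(-16995 + (119 + 98)) = -33155/(-16995 + 217) = -33155/(-16778) = -33155*(-1/16778) = 33155/16778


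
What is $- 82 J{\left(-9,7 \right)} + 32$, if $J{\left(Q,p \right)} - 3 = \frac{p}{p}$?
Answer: $-296$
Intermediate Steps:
$J{\left(Q,p \right)} = 4$ ($J{\left(Q,p \right)} = 3 + \frac{p}{p} = 3 + 1 = 4$)
$- 82 J{\left(-9,7 \right)} + 32 = \left(-82\right) 4 + 32 = -328 + 32 = -296$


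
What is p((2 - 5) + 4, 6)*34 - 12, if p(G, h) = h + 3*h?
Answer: 804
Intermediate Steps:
p(G, h) = 4*h
p((2 - 5) + 4, 6)*34 - 12 = (4*6)*34 - 12 = 24*34 - 12 = 816 - 12 = 804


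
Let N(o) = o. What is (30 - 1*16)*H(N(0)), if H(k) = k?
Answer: 0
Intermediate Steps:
(30 - 1*16)*H(N(0)) = (30 - 1*16)*0 = (30 - 16)*0 = 14*0 = 0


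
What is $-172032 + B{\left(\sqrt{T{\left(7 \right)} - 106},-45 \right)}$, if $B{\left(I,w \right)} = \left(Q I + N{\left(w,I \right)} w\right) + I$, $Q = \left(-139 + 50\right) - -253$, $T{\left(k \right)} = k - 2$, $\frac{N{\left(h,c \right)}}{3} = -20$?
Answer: $-169332 + 165 i \sqrt{101} \approx -1.6933 \cdot 10^{5} + 1658.2 i$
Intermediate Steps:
$N{\left(h,c \right)} = -60$ ($N{\left(h,c \right)} = 3 \left(-20\right) = -60$)
$T{\left(k \right)} = -2 + k$
$Q = 164$ ($Q = -89 + 253 = 164$)
$B{\left(I,w \right)} = - 60 w + 165 I$ ($B{\left(I,w \right)} = \left(164 I - 60 w\right) + I = \left(- 60 w + 164 I\right) + I = - 60 w + 165 I$)
$-172032 + B{\left(\sqrt{T{\left(7 \right)} - 106},-45 \right)} = -172032 + \left(\left(-60\right) \left(-45\right) + 165 \sqrt{\left(-2 + 7\right) - 106}\right) = -172032 + \left(2700 + 165 \sqrt{5 - 106}\right) = -172032 + \left(2700 + 165 \sqrt{-101}\right) = -172032 + \left(2700 + 165 i \sqrt{101}\right) = -169332 + 165 i \sqrt{101}$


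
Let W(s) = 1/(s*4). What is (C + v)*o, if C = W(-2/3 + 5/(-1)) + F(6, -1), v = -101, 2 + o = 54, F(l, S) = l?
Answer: -84019/17 ≈ -4942.3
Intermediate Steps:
o = 52 (o = -2 + 54 = 52)
W(s) = 1/(4*s)
C = 405/68 (C = 1/(4*(-2/3 + 5/(-1))) + 6 = 1/(4*(-2*⅓ + 5*(-1))) + 6 = 1/(4*(-⅔ - 5)) + 6 = 1/(4*(-17/3)) + 6 = (¼)*(-3/17) + 6 = -3/68 + 6 = 405/68 ≈ 5.9559)
(C + v)*o = (405/68 - 101)*52 = -6463/68*52 = -84019/17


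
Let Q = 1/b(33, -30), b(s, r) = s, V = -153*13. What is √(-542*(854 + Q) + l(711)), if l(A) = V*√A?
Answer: √(-504081138 - 6498063*√79)/33 ≈ 718.28*I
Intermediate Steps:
V = -1989
Q = 1/33 ≈ 0.030303
l(A) = -1989*√A
√(-542*(854 + Q) + l(711)) = √(-542*(854 + 1/33) - 5967*√79) = √(-542*28183/33 - 5967*√79) = √(-15275186/33 - 5967*√79)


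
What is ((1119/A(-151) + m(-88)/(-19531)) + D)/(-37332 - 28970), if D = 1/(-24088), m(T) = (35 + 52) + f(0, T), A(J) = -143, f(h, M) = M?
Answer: 526447140981/4460544630235408 ≈ 0.00011802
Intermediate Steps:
m(T) = 87 + T (m(T) = (35 + 52) + T = 87 + T)
D = -1/24088 ≈ -4.1514e-5
((1119/A(-151) + m(-88)/(-19531)) + D)/(-37332 - 28970) = ((1119/(-143) + (87 - 88)/(-19531)) - 1/24088)/(-37332 - 28970) = ((1119*(-1/143) - 1*(-1/19531)) - 1/24088)/(-66302) = ((-1119/143 + 1/19531) - 1/24088)*(-1/66302) = (-21855046/2792933 - 1/24088)*(-1/66302) = -526447140981/67276170104*(-1/66302) = 526447140981/4460544630235408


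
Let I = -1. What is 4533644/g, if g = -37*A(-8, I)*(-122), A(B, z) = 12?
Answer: 1133411/13542 ≈ 83.696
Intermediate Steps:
g = 54168 (g = -37*12*(-122) = -444*(-122) = 54168)
4533644/g = 4533644/54168 = 4533644*(1/54168) = 1133411/13542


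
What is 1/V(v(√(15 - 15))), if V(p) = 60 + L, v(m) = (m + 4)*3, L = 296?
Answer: 1/356 ≈ 0.0028090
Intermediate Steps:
v(m) = 12 + 3*m (v(m) = (4 + m)*3 = 12 + 3*m)
V(p) = 356 (V(p) = 60 + 296 = 356)
1/V(v(√(15 - 15))) = 1/356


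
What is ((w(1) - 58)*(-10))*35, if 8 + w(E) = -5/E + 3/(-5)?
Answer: 25060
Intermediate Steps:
w(E) = -43/5 - 5/E (w(E) = -8 + (-5/E + 3/(-5)) = -8 + (-5/E + 3*(-1/5)) = -8 + (-5/E - 3/5) = -8 + (-3/5 - 5/E) = -43/5 - 5/E)
((w(1) - 58)*(-10))*35 = (((-43/5 - 5/1) - 58)*(-10))*35 = (((-43/5 - 5*1) - 58)*(-10))*35 = (((-43/5 - 5) - 58)*(-10))*35 = ((-68/5 - 58)*(-10))*35 = -358/5*(-10)*35 = 716*35 = 25060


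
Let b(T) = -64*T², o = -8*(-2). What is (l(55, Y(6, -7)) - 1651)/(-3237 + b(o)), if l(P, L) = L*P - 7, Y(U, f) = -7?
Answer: 2043/19621 ≈ 0.10412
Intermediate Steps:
l(P, L) = -7 + L*P
o = 16
(l(55, Y(6, -7)) - 1651)/(-3237 + b(o)) = ((-7 - 7*55) - 1651)/(-3237 - 64*16²) = ((-7 - 385) - 1651)/(-3237 - 64*256) = (-392 - 1651)/(-3237 - 16384) = -2043/(-19621) = -2043*(-1/19621) = 2043/19621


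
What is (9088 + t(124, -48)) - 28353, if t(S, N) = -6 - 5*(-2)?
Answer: -19261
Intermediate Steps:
t(S, N) = 4 (t(S, N) = -6 + 10 = 4)
(9088 + t(124, -48)) - 28353 = (9088 + 4) - 28353 = 9092 - 28353 = -19261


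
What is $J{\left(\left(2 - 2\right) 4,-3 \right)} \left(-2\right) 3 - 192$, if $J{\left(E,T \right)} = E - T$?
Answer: $-210$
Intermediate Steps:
$J{\left(\left(2 - 2\right) 4,-3 \right)} \left(-2\right) 3 - 192 = \left(\left(2 - 2\right) 4 - -3\right) \left(-2\right) 3 - 192 = \left(0 \cdot 4 + 3\right) \left(-2\right) 3 - 192 = \left(0 + 3\right) \left(-2\right) 3 - 192 = 3 \left(-2\right) 3 - 192 = \left(-6\right) 3 - 192 = -18 - 192 = -210$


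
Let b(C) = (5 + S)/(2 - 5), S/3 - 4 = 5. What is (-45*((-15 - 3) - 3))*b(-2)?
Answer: -10080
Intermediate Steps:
S = 27 (S = 12 + 3*5 = 12 + 15 = 27)
b(C) = -32/3 (b(C) = (5 + 27)/(2 - 5) = 32/(-3) = 32*(-⅓) = -32/3)
(-45*((-15 - 3) - 3))*b(-2) = -45*((-15 - 3) - 3)*(-32/3) = -45*(-18 - 3)*(-32/3) = -45*(-21)*(-32/3) = 945*(-32/3) = -10080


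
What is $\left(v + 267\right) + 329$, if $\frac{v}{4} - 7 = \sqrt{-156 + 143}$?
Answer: $624 + 4 i \sqrt{13} \approx 624.0 + 14.422 i$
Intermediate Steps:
$v = 28 + 4 i \sqrt{13}$ ($v = 28 + 4 \sqrt{-156 + 143} = 28 + 4 \sqrt{-13} = 28 + 4 i \sqrt{13} \approx 28.0 + 14.422 i$)
$\left(v + 267\right) + 329 = \left(\left(28 + 4 i \sqrt{13}\right) + 267\right) + 329 = \left(295 + 4 i \sqrt{13}\right) + 329 = 624 + 4 i \sqrt{13}$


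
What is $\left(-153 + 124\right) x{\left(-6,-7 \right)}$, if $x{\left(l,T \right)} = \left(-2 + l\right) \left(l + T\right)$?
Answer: $-3016$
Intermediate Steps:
$x{\left(l,T \right)} = \left(-2 + l\right) \left(T + l\right)$
$\left(-153 + 124\right) x{\left(-6,-7 \right)} = \left(-153 + 124\right) \left(\left(-6\right)^{2} - -14 - -12 - -42\right) = - 29 \left(36 + 14 + 12 + 42\right) = \left(-29\right) 104 = -3016$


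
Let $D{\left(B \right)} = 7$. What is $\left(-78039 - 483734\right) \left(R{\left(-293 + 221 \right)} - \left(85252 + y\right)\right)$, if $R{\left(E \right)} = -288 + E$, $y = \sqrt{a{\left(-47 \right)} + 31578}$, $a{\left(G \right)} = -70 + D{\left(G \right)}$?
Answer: $48094510076 + 561773 \sqrt{31515} \approx 4.8194 \cdot 10^{10}$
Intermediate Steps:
$a{\left(G \right)} = -63$ ($a{\left(G \right)} = -70 + 7 = -63$)
$y = \sqrt{31515}$ ($y = \sqrt{-63 + 31578} = \sqrt{31515} \approx 177.52$)
$\left(-78039 - 483734\right) \left(R{\left(-293 + 221 \right)} - \left(85252 + y\right)\right) = \left(-78039 - 483734\right) \left(\left(-288 + \left(-293 + 221\right)\right) - \left(85252 + \sqrt{31515}\right)\right) = - 561773 \left(\left(-288 - 72\right) - \left(85252 + \sqrt{31515}\right)\right) = - 561773 \left(-360 - \left(85252 + \sqrt{31515}\right)\right) = - 561773 \left(-85612 - \sqrt{31515}\right) = 48094510076 + 561773 \sqrt{31515}$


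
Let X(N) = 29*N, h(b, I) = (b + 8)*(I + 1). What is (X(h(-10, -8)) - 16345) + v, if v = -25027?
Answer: -40966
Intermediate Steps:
h(b, I) = (1 + I)*(8 + b) (h(b, I) = (8 + b)*(1 + I) = (1 + I)*(8 + b))
(X(h(-10, -8)) - 16345) + v = (29*(8 - 10 + 8*(-8) - 8*(-10)) - 16345) - 25027 = (29*(8 - 10 - 64 + 80) - 16345) - 25027 = (29*14 - 16345) - 25027 = (406 - 16345) - 25027 = -15939 - 25027 = -40966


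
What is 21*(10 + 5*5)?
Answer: 735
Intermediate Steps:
21*(10 + 5*5) = 21*(10 + 25) = 21*35 = 735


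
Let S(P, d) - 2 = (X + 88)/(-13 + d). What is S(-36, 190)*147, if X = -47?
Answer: 19355/59 ≈ 328.05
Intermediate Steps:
S(P, d) = 2 + 41/(-13 + d) (S(P, d) = 2 + (-47 + 88)/(-13 + d) = 2 + 41/(-13 + d))
S(-36, 190)*147 = ((15 + 2*190)/(-13 + 190))*147 = ((15 + 380)/177)*147 = ((1/177)*395)*147 = (395/177)*147 = 19355/59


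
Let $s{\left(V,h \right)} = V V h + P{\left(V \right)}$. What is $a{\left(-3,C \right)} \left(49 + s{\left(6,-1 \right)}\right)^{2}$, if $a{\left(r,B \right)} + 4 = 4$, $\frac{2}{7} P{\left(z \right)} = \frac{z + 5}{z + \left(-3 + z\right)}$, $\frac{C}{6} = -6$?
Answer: $0$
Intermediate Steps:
$C = -36$ ($C = 6 \left(-6\right) = -36$)
$P{\left(z \right)} = \frac{7 \left(5 + z\right)}{2 \left(-3 + 2 z\right)}$ ($P{\left(z \right)} = \frac{7 \frac{z + 5}{z + \left(-3 + z\right)}}{2} = \frac{7 \frac{5 + z}{-3 + 2 z}}{2} = \frac{7 \left(5 + z\right)}{2 \left(-3 + 2 z\right)}$)
$s{\left(V,h \right)} = h V^{2} + \frac{7 \left(5 + V\right)}{2 \left(-3 + 2 V\right)}$ ($s{\left(V,h \right)} = V V h + \frac{7 \left(5 + V\right)}{2 \left(-3 + 2 V\right)} = V^{2} h + \frac{7 \left(5 + V\right)}{2 \left(-3 + 2 V\right)} = h V^{2} + \frac{7 \left(5 + V\right)}{2 \left(-3 + 2 V\right)}$)
$a{\left(r,B \right)} = 0$ ($a{\left(r,B \right)} = -4 + 4 = 0$)
$a{\left(-3,C \right)} \left(49 + s{\left(6,-1 \right)}\right)^{2} = 0 \left(49 + \frac{35 + 7 \cdot 6 + 2 \left(-1\right) 6^{2} \left(-3 + 2 \cdot 6\right)}{2 \left(-3 + 2 \cdot 6\right)}\right)^{2} = 0 \left(49 + \frac{35 + 42 + 2 \left(-1\right) 36 \left(-3 + 12\right)}{2 \left(-3 + 12\right)}\right)^{2} = 0 \left(49 + \frac{35 + 42 + 2 \left(-1\right) 36 \cdot 9}{2 \cdot 9}\right)^{2} = 0 \left(49 + \frac{1}{2} \cdot \frac{1}{9} \left(35 + 42 - 648\right)\right)^{2} = 0 \left(49 + \frac{1}{2} \cdot \frac{1}{9} \left(-571\right)\right)^{2} = 0 \left(49 - \frac{571}{18}\right)^{2} = 0 \left(\frac{311}{18}\right)^{2} = 0 \cdot \frac{96721}{324} = 0$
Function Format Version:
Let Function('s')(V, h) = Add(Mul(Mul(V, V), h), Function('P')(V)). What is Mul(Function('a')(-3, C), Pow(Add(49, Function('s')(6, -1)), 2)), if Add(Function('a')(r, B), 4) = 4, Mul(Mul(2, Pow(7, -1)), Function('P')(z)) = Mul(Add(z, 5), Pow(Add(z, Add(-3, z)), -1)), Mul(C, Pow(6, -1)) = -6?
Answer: 0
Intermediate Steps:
C = -36 (C = Mul(6, -6) = -36)
Function('P')(z) = Mul(Rational(7, 2), Pow(Add(-3, Mul(2, z)), -1), Add(5, z)) (Function('P')(z) = Mul(Rational(7, 2), Mul(Add(z, 5), Pow(Add(z, Add(-3, z)), -1))) = Mul(Rational(7, 2), Mul(Add(5, z), Pow(Add(-3, Mul(2, z)), -1))) = Mul(Rational(7, 2), Mul(Pow(Add(-3, Mul(2, z)), -1), Add(5, z))) = Mul(Rational(7, 2), Pow(Add(-3, Mul(2, z)), -1), Add(5, z)))
Function('s')(V, h) = Add(Mul(h, Pow(V, 2)), Mul(Rational(7, 2), Pow(Add(-3, Mul(2, V)), -1), Add(5, V))) (Function('s')(V, h) = Add(Mul(Mul(V, V), h), Mul(Rational(7, 2), Pow(Add(-3, Mul(2, V)), -1), Add(5, V))) = Add(Mul(Pow(V, 2), h), Mul(Rational(7, 2), Pow(Add(-3, Mul(2, V)), -1), Add(5, V))) = Add(Mul(h, Pow(V, 2)), Mul(Rational(7, 2), Pow(Add(-3, Mul(2, V)), -1), Add(5, V))))
Function('a')(r, B) = 0 (Function('a')(r, B) = Add(-4, 4) = 0)
Mul(Function('a')(-3, C), Pow(Add(49, Function('s')(6, -1)), 2)) = Mul(0, Pow(Add(49, Mul(Rational(1, 2), Pow(Add(-3, Mul(2, 6)), -1), Add(35, Mul(7, 6), Mul(2, -1, Pow(6, 2), Add(-3, Mul(2, 6)))))), 2)) = Mul(0, Pow(Add(49, Mul(Rational(1, 2), Pow(Add(-3, 12), -1), Add(35, 42, Mul(2, -1, 36, Add(-3, 12))))), 2)) = Mul(0, Pow(Add(49, Mul(Rational(1, 2), Pow(9, -1), Add(35, 42, Mul(2, -1, 36, 9)))), 2)) = Mul(0, Pow(Add(49, Mul(Rational(1, 2), Rational(1, 9), Add(35, 42, -648))), 2)) = Mul(0, Pow(Add(49, Mul(Rational(1, 2), Rational(1, 9), -571)), 2)) = Mul(0, Pow(Add(49, Rational(-571, 18)), 2)) = Mul(0, Pow(Rational(311, 18), 2)) = Mul(0, Rational(96721, 324)) = 0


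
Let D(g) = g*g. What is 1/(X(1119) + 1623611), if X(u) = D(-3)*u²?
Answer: 1/12893060 ≈ 7.7561e-8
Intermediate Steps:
D(g) = g²
X(u) = 9*u² (X(u) = (-3)²*u² = 9*u²)
1/(X(1119) + 1623611) = 1/(9*1119² + 1623611) = 1/(9*1252161 + 1623611) = 1/(11269449 + 1623611) = 1/12893060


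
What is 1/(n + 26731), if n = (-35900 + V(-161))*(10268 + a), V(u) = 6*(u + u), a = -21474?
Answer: 1/423972123 ≈ 2.3586e-9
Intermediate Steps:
V(u) = 12*u (V(u) = 6*(2*u) = 12*u)
n = 423945392 (n = (-35900 + 12*(-161))*(10268 - 21474) = (-35900 - 1932)*(-11206) = -37832*(-11206) = 423945392)
1/(n + 26731) = 1/(423945392 + 26731) = 1/423972123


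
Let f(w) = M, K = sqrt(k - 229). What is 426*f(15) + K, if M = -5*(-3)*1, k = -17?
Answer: 6390 + I*sqrt(246) ≈ 6390.0 + 15.684*I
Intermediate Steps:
K = I*sqrt(246) (K = sqrt(-17 - 229) = sqrt(-246) = I*sqrt(246) ≈ 15.684*I)
M = 15 (M = 15*1 = 15)
f(w) = 15
426*f(15) + K = 426*15 + I*sqrt(246) = 6390 + I*sqrt(246)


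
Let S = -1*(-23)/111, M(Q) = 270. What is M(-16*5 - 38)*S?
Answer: 2070/37 ≈ 55.946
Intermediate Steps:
S = 23/111 (S = 23*(1/111) = 23/111 ≈ 0.20721)
M(-16*5 - 38)*S = 270*(23/111) = 2070/37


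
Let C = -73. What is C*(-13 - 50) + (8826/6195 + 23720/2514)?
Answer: 11965836289/2595705 ≈ 4609.9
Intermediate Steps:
C*(-13 - 50) + (8826/6195 + 23720/2514) = -73*(-13 - 50) + (8826/6195 + 23720/2514) = -73*(-63) + (8826*(1/6195) + 23720*(1/2514)) = 4599 + (2942/2065 + 11860/1257) = 4599 + 28188994/2595705 = 11965836289/2595705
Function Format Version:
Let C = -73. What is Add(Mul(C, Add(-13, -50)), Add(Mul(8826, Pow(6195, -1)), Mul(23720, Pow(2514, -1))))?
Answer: Rational(11965836289, 2595705) ≈ 4609.9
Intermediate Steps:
Add(Mul(C, Add(-13, -50)), Add(Mul(8826, Pow(6195, -1)), Mul(23720, Pow(2514, -1)))) = Add(Mul(-73, Add(-13, -50)), Add(Mul(8826, Pow(6195, -1)), Mul(23720, Pow(2514, -1)))) = Add(Mul(-73, -63), Add(Mul(8826, Rational(1, 6195)), Mul(23720, Rational(1, 2514)))) = Add(4599, Add(Rational(2942, 2065), Rational(11860, 1257))) = Add(4599, Rational(28188994, 2595705)) = Rational(11965836289, 2595705)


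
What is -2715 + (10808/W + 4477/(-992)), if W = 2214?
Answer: -2981056231/1098144 ≈ -2714.6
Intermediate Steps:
-2715 + (10808/W + 4477/(-992)) = -2715 + (10808/2214 + 4477/(-992)) = -2715 + (10808*(1/2214) + 4477*(-1/992)) = -2715 + (5404/1107 - 4477/992) = -2715 + 404729/1098144 = -2981056231/1098144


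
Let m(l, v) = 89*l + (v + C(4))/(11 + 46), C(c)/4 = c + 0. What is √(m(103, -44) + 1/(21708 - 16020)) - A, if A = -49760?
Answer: 49760 + √2973910150910/18012 ≈ 49856.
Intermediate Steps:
C(c) = 4*c (C(c) = 4*(c + 0) = 4*c)
m(l, v) = 16/57 + 89*l + v/57 (m(l, v) = 89*l + (v + 4*4)/(11 + 46) = 89*l + (v + 16)/57 = 89*l + (16 + v)*(1/57) = 89*l + (16/57 + v/57) = 16/57 + 89*l + v/57)
√(m(103, -44) + 1/(21708 - 16020)) - A = √((16/57 + 89*103 + (1/57)*(-44)) + 1/(21708 - 16020)) - 1*(-49760) = √((16/57 + 9167 - 44/57) + 1/5688) + 49760 = √(522491/57 + 1/5688) + 49760 = √(990642955/108072) + 49760 = √2973910150910/18012 + 49760 = 49760 + √2973910150910/18012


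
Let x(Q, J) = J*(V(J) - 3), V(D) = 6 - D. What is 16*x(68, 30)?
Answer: -12960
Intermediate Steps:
x(Q, J) = J*(3 - J) (x(Q, J) = J*((6 - J) - 3) = J*(3 - J))
16*x(68, 30) = 16*(30*(3 - 1*30)) = 16*(30*(3 - 30)) = 16*(30*(-27)) = 16*(-810) = -12960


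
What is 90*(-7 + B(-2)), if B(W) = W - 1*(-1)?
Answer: -720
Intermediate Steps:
B(W) = 1 + W (B(W) = W + 1 = 1 + W)
90*(-7 + B(-2)) = 90*(-7 + (1 - 2)) = 90*(-7 - 1) = 90*(-8) = -720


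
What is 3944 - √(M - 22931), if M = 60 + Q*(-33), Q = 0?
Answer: 3944 - I*√22871 ≈ 3944.0 - 151.23*I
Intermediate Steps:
M = 60 (M = 60 + 0*(-33) = 60 + 0 = 60)
3944 - √(M - 22931) = 3944 - √(60 - 22931) = 3944 - √(-22871) = 3944 - I*√22871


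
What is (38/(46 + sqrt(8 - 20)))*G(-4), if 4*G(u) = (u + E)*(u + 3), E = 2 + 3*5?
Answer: -299/112 + 13*I*sqrt(3)/112 ≈ -2.6696 + 0.20104*I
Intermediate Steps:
E = 17 (E = 2 + 15 = 17)
G(u) = (3 + u)*(17 + u)/4 (G(u) = ((u + 17)*(u + 3))/4 = ((17 + u)*(3 + u))/4 = ((3 + u)*(17 + u))/4 = (3 + u)*(17 + u)/4)
(38/(46 + sqrt(8 - 20)))*G(-4) = (38/(46 + sqrt(8 - 20)))*(51/4 + 5*(-4) + (1/4)*(-4)**2) = (38/(46 + sqrt(-12)))*(51/4 - 20 + (1/4)*16) = (38/(46 + 2*I*sqrt(3)))*(51/4 - 20 + 4) = (38/(46 + 2*I*sqrt(3)))*(-13/4) = -247/(2*(46 + 2*I*sqrt(3)))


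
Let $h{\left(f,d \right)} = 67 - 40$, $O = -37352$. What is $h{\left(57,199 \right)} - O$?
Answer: $37379$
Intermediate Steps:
$h{\left(f,d \right)} = 27$ ($h{\left(f,d \right)} = 67 - 40 = 27$)
$h{\left(57,199 \right)} - O = 27 - -37352 = 27 + 37352 = 37379$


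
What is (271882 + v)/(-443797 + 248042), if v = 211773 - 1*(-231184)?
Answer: -714839/195755 ≈ -3.6517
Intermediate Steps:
v = 442957 (v = 211773 + 231184 = 442957)
(271882 + v)/(-443797 + 248042) = (271882 + 442957)/(-443797 + 248042) = 714839/(-195755) = 714839*(-1/195755) = -714839/195755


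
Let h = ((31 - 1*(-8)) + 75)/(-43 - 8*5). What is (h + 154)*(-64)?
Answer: -810752/83 ≈ -9768.1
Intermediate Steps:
h = -114/83 (h = ((31 + 8) + 75)/(-43 - 40) = (39 + 75)/(-83) = 114*(-1/83) = -114/83 ≈ -1.3735)
(h + 154)*(-64) = (-114/83 + 154)*(-64) = (12668/83)*(-64) = -810752/83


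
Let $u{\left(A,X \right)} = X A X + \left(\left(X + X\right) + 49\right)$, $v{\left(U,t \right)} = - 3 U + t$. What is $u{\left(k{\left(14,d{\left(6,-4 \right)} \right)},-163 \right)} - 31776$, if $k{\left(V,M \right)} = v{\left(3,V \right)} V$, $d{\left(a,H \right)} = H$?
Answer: $1827777$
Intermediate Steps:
$v{\left(U,t \right)} = t - 3 U$
$k{\left(V,M \right)} = V \left(-9 + V\right)$ ($k{\left(V,M \right)} = \left(V - 9\right) V = \left(-9 + V\right) V = V \left(-9 + V\right)$)
$u{\left(A,X \right)} = 49 + 2 X + A X^{2}$ ($u{\left(A,X \right)} = A X X + \left(2 X + 49\right) = A X^{2} + \left(49 + 2 X\right) = 49 + 2 X + A X^{2}$)
$u{\left(k{\left(14,d{\left(6,-4 \right)} \right)},-163 \right)} - 31776 = \left(49 + 2 \left(-163\right) + 14 \left(-9 + 14\right) \left(-163\right)^{2}\right) - 31776 = \left(49 - 326 + 14 \cdot 5 \cdot 26569\right) - 31776 = \left(49 - 326 + 70 \cdot 26569\right) - 31776 = \left(49 - 326 + 1859830\right) - 31776 = 1859553 - 31776 = 1827777$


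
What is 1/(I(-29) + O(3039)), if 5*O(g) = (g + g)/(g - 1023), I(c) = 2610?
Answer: 1680/4385813 ≈ 0.00038305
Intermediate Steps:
O(g) = 2*g/(5*(-1023 + g)) (O(g) = ((g + g)/(g - 1023))/5 = ((2*g)/(-1023 + g))/5 = (2*g/(-1023 + g))/5 = 2*g/(5*(-1023 + g)))
1/(I(-29) + O(3039)) = 1/(2610 + (⅖)*3039/(-1023 + 3039)) = 1/(2610 + (⅖)*3039/2016) = 1/(2610 + (⅖)*3039*(1/2016)) = 1/(2610 + 1013/1680) = 1/(4385813/1680) = 1680/4385813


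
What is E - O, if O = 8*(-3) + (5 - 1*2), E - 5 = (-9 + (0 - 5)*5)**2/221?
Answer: 406/13 ≈ 31.231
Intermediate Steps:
E = 133/13 (E = 5 + (-9 + (0 - 5)*5)**2/221 = 5 + (-9 - 5*5)**2*(1/221) = 5 + (-9 - 25)**2*(1/221) = 5 + (-34)**2*(1/221) = 5 + 1156*(1/221) = 5 + 68/13 = 133/13 ≈ 10.231)
O = -21 (O = -24 + (5 - 2) = -24 + 3 = -21)
E - O = 133/13 - 1*(-21) = 133/13 + 21 = 406/13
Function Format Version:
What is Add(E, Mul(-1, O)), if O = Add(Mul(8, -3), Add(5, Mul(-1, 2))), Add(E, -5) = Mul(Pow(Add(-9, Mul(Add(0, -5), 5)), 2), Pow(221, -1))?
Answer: Rational(406, 13) ≈ 31.231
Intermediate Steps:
E = Rational(133, 13) (E = Add(5, Mul(Pow(Add(-9, Mul(Add(0, -5), 5)), 2), Pow(221, -1))) = Add(5, Mul(Pow(Add(-9, Mul(-5, 5)), 2), Rational(1, 221))) = Add(5, Mul(Pow(Add(-9, -25), 2), Rational(1, 221))) = Add(5, Mul(Pow(-34, 2), Rational(1, 221))) = Add(5, Mul(1156, Rational(1, 221))) = Add(5, Rational(68, 13)) = Rational(133, 13) ≈ 10.231)
O = -21 (O = Add(-24, Add(5, -2)) = Add(-24, 3) = -21)
Add(E, Mul(-1, O)) = Add(Rational(133, 13), Mul(-1, -21)) = Add(Rational(133, 13), 21) = Rational(406, 13)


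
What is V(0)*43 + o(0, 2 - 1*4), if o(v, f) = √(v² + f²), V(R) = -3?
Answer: -127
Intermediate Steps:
o(v, f) = √(f² + v²)
V(0)*43 + o(0, 2 - 1*4) = -3*43 + √((2 - 1*4)² + 0²) = -129 + √((2 - 4)² + 0) = -129 + √((-2)² + 0) = -129 + √(4 + 0) = -129 + √4 = -129 + 2 = -127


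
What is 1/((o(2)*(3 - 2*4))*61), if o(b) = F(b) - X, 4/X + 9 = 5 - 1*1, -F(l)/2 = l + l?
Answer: 1/2196 ≈ 0.00045537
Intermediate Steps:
F(l) = -4*l (F(l) = -2*(l + l) = -4*l)
X = -⅘ (X = 4/(-9 + (5 - 1*1)) = 4/(-9 + (5 - 1)) = 4/(-9 + 4) = 4/(-5) = 4*(-⅕) = -⅘ ≈ -0.80000)
o(b) = ⅘ - 4*b (o(b) = -4*b - 1*(-⅘) = -4*b + ⅘ = ⅘ - 4*b)
1/((o(2)*(3 - 2*4))*61) = 1/(((⅘ - 4*2)*(3 - 2*4))*61) = 1/(((⅘ - 8)*(3 - 8))*61) = 1/(-36/5*(-5)*61) = 1/(36*61) = 1/2196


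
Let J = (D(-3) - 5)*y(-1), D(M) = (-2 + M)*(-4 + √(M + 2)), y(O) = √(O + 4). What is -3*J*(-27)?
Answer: 405*√3*(3 - I) ≈ 2104.4 - 701.48*I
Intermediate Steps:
y(O) = √(4 + O)
D(M) = (-4 + √(2 + M))*(-2 + M) (D(M) = (-2 + M)*(-4 + √(2 + M)) = (-4 + √(2 + M))*(-2 + M))
J = √3*(15 - 5*I) (J = ((8 - 4*(-3) - 2*√(2 - 3) - 3*√(2 - 3)) - 5)*√(4 - 1) = ((8 + 12 - 2*I - 3*I) - 5)*√3 = ((20 - 5*I) - 5)*√3 = (15 - 5*I)*√3 = √3*(15 - 5*I) ≈ 25.981 - 8.6602*I)
-3*J*(-27) = -15*√3*(3 - I)*(-27) = 405*√3*(3 - I)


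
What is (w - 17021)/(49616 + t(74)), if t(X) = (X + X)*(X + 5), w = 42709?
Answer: 494/1179 ≈ 0.41900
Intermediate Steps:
t(X) = 2*X*(5 + X) (t(X) = (2*X)*(5 + X) = 2*X*(5 + X))
(w - 17021)/(49616 + t(74)) = (42709 - 17021)/(49616 + 2*74*(5 + 74)) = 25688/(49616 + 2*74*79) = 25688/(49616 + 11692) = 25688/61308 = 25688*(1/61308) = 494/1179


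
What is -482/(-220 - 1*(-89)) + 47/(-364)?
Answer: 169291/47684 ≈ 3.5503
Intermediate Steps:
-482/(-220 - 1*(-89)) + 47/(-364) = -482/(-220 + 89) + 47*(-1/364) = -482/(-131) - 47/364 = -482*(-1/131) - 47/364 = 482/131 - 47/364 = 169291/47684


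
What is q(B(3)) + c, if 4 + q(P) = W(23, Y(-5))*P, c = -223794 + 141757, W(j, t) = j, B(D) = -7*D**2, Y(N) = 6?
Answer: -83490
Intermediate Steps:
c = -82037
q(P) = -4 + 23*P
q(B(3)) + c = (-4 + 23*(-7*3**2)) - 82037 = (-4 + 23*(-7*9)) - 82037 = (-4 + 23*(-63)) - 82037 = (-4 - 1449) - 82037 = -1453 - 82037 = -83490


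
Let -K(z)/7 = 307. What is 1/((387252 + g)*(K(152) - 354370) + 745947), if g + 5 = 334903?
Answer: -1/257459449903 ≈ -3.8841e-12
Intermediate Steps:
g = 334898 (g = -5 + 334903 = 334898)
K(z) = -2149 (K(z) = -7*307 = -2149)
1/((387252 + g)*(K(152) - 354370) + 745947) = 1/((387252 + 334898)*(-2149 - 354370) + 745947) = 1/(722150*(-356519) + 745947) = 1/(-257460195850 + 745947) = 1/(-257459449903) = -1/257459449903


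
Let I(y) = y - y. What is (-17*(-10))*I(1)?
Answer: 0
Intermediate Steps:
I(y) = 0
(-17*(-10))*I(1) = -17*(-10)*0 = 170*0 = 0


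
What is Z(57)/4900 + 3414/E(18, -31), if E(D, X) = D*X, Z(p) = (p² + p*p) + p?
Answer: -435697/91140 ≈ -4.7805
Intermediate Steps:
Z(p) = p + 2*p² (Z(p) = (p² + p²) + p = 2*p² + p = p + 2*p²)
Z(57)/4900 + 3414/E(18, -31) = (57*(1 + 2*57))/4900 + 3414/((18*(-31))) = (57*(1 + 114))*(1/4900) + 3414/(-558) = (57*115)*(1/4900) + 3414*(-1/558) = 6555*(1/4900) - 569/93 = 1311/980 - 569/93 = -435697/91140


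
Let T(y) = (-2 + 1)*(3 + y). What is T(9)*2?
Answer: -24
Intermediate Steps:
T(y) = -3 - y (T(y) = -(3 + y) = -3 - y)
T(9)*2 = (-3 - 1*9)*2 = (-3 - 9)*2 = -12*2 = -24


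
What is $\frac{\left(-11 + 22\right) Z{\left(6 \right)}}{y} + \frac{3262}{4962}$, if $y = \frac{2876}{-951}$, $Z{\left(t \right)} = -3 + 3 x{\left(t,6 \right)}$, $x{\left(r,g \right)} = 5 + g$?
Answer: $- \frac{386960737}{3567678} \approx -108.46$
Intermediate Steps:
$Z{\left(t \right)} = 30$ ($Z{\left(t \right)} = -3 + 3 \left(5 + 6\right) = -3 + 3 \cdot 11 = -3 + 33 = 30$)
$y = - \frac{2876}{951}$ ($y = 2876 \left(- \frac{1}{951}\right) = - \frac{2876}{951} \approx -3.0242$)
$\frac{\left(-11 + 22\right) Z{\left(6 \right)}}{y} + \frac{3262}{4962} = \frac{\left(-11 + 22\right) 30}{- \frac{2876}{951}} + \frac{3262}{4962} = 11 \cdot 30 \left(- \frac{951}{2876}\right) + 3262 \cdot \frac{1}{4962} = 330 \left(- \frac{951}{2876}\right) + \frac{1631}{2481} = - \frac{156915}{1438} + \frac{1631}{2481} = - \frac{386960737}{3567678}$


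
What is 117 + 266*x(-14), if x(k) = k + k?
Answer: -7331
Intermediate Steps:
x(k) = 2*k
117 + 266*x(-14) = 117 + 266*(2*(-14)) = 117 + 266*(-28) = 117 - 7448 = -7331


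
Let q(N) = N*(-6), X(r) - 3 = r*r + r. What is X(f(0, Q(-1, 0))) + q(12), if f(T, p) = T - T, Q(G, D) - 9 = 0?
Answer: -69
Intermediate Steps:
Q(G, D) = 9 (Q(G, D) = 9 + 0 = 9)
f(T, p) = 0
X(r) = 3 + r + r² (X(r) = 3 + (r*r + r) = 3 + (r² + r) = 3 + (r + r²) = 3 + r + r²)
q(N) = -6*N
X(f(0, Q(-1, 0))) + q(12) = (3 + 0 + 0²) - 6*12 = (3 + 0 + 0) - 72 = 3 - 72 = -69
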